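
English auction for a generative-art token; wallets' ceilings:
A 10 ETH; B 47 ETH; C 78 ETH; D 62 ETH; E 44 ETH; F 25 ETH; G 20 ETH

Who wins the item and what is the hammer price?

Limits ranked: 78 (C) > 62 (D) > 47 (B) > 44 (E) > 25 (F) > 20 (G) > …
Bidding ends when D exits at 62 ETH; C takes it.

C wins at 62 ETH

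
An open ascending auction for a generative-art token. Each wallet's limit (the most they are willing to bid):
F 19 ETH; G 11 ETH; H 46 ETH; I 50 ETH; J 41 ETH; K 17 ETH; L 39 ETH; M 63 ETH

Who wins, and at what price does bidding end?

Limits ranked: 63 (M) > 50 (I) > 46 (H) > 41 (J) > 39 (L) > 19 (F) > …
Once the price passes 50 ETH, only M is left; the hammer falls at I's limit of 50 ETH.

M wins at 50 ETH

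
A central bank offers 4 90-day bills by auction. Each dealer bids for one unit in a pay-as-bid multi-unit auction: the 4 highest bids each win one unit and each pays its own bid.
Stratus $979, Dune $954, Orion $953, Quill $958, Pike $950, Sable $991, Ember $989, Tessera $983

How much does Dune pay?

Dune pays $0

Bids ranked high→low: 991 (Sable), 989 (Ember), 983 (Tessera), 979 (Stratus), 958 (Quill), 954 (Dune), …
Winners (4 units): Sable, Ember, Tessera, Stratus.
Dune does not win → $0.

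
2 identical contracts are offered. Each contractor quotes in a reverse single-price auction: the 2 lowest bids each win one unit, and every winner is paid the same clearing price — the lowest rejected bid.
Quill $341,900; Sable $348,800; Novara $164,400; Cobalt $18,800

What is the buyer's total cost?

Sorting: 18,800 (Cobalt), 164,400 (Novara), 341,900 (Quill), 348,800 (Sable)
Lowest 2: Cobalt, Novara.
First losing bid is Quill's $341,900, which sets the uniform price.
Total cost = 2 × $341,900 = $683,800.

Total cost: $683,800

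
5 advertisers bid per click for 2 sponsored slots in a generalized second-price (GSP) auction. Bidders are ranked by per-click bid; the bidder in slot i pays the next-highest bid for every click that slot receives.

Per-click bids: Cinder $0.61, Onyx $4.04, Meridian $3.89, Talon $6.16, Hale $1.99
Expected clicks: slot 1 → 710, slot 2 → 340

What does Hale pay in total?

Per-click bids in order: $6.16 (Talon) > $4.04 (Onyx) > $3.89 (Meridian) > …
Hale ranks below slot 2 → no slot, pays nothing.

Hale pays $0.00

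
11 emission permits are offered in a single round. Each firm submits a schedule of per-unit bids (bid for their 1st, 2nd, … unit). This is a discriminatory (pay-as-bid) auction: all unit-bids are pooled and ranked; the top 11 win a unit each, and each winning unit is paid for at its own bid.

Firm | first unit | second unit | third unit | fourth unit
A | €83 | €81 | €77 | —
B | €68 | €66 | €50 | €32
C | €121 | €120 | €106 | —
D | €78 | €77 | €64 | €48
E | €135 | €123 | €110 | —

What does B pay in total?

B pays €0

Pooled unit-bids ranked (top 11): 135 (E-1), 123 (E-2), 121 (C-1), 120 (C-2), 110 (E-3), 106 (C-3), 83 (A-1), 81 (A-2), 78 (D-1), 77 (A-3), 77 (D-2)
Next rejected bid: €68 (not a price — pay-as-bid).
B wins no units.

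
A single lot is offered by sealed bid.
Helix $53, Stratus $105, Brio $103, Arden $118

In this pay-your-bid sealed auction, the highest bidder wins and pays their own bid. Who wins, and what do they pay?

Bids ranked: 118 (Arden) > 105 (Stratus) > 103 (Brio) > 53 (Helix)
First-price: Arden pays what they bid, $118.

Arden pays $118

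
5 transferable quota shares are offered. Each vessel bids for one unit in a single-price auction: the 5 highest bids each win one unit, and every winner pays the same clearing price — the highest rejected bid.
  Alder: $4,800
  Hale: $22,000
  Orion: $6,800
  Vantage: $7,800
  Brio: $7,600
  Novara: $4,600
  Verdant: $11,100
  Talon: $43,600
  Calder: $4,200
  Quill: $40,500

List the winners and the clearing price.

Ordering the bids: 43,600 (Talon), 40,500 (Quill), 22,000 (Hale), 11,100 (Verdant), 7,800 (Vantage), 7,600 (Brio), 6,800 (Orion), …
Top 5: Talon, Quill, Hale, Verdant, Vantage.
First losing bid is Brio's $7,600, which sets the uniform price.

Talon, Quill, Hale, Verdant, Vantage; each pays $7,600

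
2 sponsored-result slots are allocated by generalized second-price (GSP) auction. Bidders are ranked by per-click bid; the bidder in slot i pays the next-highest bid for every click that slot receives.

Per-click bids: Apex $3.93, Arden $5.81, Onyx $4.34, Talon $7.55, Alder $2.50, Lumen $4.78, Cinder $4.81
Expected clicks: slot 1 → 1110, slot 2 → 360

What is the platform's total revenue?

Total revenue: $8180.70

Sorting advertisers: $7.55 (Talon) > $5.81 (Arden) > $4.81 (Cinder) > …
Slot 1: Talon pays $5.81 × 1110 = $6449.10
Slot 2: Arden pays $4.81 × 360 = $1731.60
Total = $8180.70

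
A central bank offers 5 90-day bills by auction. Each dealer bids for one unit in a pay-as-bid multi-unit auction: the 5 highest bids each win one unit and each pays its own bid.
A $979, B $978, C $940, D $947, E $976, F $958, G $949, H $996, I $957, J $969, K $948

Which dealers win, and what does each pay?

Sorting: 996 (H), 979 (A), 978 (B), 976 (E), 969 (J), 958 (F), 957 (I), …
Top 5: H, A, B, E, J.
Each winner pays its own bid: H $996, A $979, B $978, E $976, J $969.

H $996, A $979, B $978, E $976, J $969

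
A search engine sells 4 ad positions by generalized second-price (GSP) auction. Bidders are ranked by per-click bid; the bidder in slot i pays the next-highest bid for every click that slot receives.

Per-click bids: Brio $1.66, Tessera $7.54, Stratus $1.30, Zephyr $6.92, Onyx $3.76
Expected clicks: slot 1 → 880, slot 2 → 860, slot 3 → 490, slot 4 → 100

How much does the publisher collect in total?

Per-click bids in order: $7.54 (Tessera) > $6.92 (Zephyr) > $3.76 (Onyx) > $1.66 (Brio) > $1.30 (Stratus)
Slot 1: Tessera pays $6.92 × 880 = $6089.60
Slot 2: Zephyr pays $3.76 × 860 = $3233.60
Slot 3: Onyx pays $1.66 × 490 = $813.40
Slot 4: Brio pays $1.30 × 100 = $130.00
Total = $10266.60

Total revenue: $10266.60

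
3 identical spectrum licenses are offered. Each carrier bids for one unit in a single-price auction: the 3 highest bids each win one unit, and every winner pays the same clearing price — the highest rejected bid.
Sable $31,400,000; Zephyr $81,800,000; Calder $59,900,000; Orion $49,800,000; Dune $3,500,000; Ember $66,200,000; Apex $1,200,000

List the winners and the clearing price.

Zephyr, Ember, Calder; each pays $49,800,000

Bids ranked high→low: 81,800,000 (Zephyr), 66,200,000 (Ember), 59,900,000 (Calder), 49,800,000 (Orion), 31,400,000 (Sable), …
Top 3: Zephyr, Ember, Calder.
Highest unsuccessful bid: $49,800,000 → clearing price.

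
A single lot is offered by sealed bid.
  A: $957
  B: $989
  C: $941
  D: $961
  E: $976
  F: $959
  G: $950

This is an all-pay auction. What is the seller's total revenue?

Total revenue: $6,733

All-pay auction: the highest bidder wins the item, but every bidder pays their own bid.
Sorting bids: 989 (B) > 976 (E) > 961 (D) > 959 (F) > 957 (A) > 950 (G) > …
Every bidder forfeits their bid regardless of winning.
Revenue = 957 + 989 + 941 + 961 + 976 + 959 + 950 = $6,733.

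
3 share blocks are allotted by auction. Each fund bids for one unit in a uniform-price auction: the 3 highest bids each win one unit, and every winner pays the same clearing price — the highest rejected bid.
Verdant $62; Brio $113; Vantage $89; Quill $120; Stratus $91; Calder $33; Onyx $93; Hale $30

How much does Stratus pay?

Bids ranked high→low: 120 (Quill), 113 (Brio), 93 (Onyx), 91 (Stratus), 89 (Vantage), …
Winners (3 units): Quill, Brio, Onyx.
First losing bid is Stratus's $91, which sets the uniform price.
Stratus does not win → pays $0.

Stratus pays $0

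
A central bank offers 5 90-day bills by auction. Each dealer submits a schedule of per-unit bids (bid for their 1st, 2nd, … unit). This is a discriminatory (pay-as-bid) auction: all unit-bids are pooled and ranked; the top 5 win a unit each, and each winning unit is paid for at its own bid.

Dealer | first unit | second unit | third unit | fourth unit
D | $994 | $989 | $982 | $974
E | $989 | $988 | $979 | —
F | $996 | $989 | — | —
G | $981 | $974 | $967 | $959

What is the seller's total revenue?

All unit-bids, highest first — top 5: 996 (F-1), 994 (D-1), 989 (D-2), 989 (E-1), 989 (F-2)
Next rejected bid: $988 (not a price — pay-as-bid).
Each winning unit pays its own bid.
Revenue = 996 + 994 + 989 + 989 + 989 = $4,957.

Total revenue: $4,957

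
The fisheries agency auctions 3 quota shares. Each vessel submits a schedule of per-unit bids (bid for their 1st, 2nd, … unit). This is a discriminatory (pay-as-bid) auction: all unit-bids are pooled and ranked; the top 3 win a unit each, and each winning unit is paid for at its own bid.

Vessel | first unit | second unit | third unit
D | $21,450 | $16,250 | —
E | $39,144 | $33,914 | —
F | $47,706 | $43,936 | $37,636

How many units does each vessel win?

All unit-bids, highest first — top 3: 47,706 (F-1), 43,936 (F-2), 39,144 (E-1)
Next rejected bid: $37,636 (not a price — pay-as-bid).
Allocation: E 1, F 2.

E 1, F 2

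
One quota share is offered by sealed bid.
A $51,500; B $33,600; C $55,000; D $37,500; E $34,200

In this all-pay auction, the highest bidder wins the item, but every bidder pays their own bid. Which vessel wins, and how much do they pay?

Bids in order: 55,000 (C) > 51,500 (A) > 37,500 (D) > 34,200 (E) > 33,600 (B)
C wins with the top bid; all bids are sunk regardless.

C pays $55,000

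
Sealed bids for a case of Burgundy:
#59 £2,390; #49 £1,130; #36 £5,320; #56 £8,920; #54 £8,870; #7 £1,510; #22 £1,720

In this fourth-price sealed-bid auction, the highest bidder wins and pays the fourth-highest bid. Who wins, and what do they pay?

Fourth-price sealed-bid auction: the highest bidder wins and pays the fourth-highest bid.
Bids ranked: 8,920 (#56) > 8,870 (#54) > 5,320 (#36) > 2,390 (#59) > 1,720 (#22) > 1,510 (#7) > …
#56 is highest; pays the fourth-highest bid, £2,390.

#56 pays £2,390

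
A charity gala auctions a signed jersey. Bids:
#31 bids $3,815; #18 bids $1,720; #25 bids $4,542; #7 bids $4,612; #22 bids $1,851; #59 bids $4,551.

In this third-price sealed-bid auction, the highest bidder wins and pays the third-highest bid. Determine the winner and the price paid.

Sorting bids: 4,612 (#7) > 4,551 (#59) > 4,542 (#25) > 3,815 (#31) > 1,851 (#22) > 1,720 (#18)
#7 wins; payment is bid #3 in the ranking = $4,542.

#7 pays $4,542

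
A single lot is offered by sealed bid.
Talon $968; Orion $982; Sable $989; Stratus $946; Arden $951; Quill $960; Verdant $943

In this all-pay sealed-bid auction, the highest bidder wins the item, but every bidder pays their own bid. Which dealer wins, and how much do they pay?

Sable pays $989

Rule: the highest bidder wins the item, but every bidder pays their own bid.
Sorting bids: 989 (Sable) > 982 (Orion) > 968 (Talon) > 960 (Quill) > 951 (Arden) > 946 (Stratus) > …
Sable is highest and takes the item; every bidder forfeits their bid.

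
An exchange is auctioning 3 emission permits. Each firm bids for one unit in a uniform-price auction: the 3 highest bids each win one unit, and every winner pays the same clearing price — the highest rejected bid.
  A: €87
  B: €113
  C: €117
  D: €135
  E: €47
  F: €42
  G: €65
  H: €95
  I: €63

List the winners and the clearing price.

Ordering the bids: 135 (D), 117 (C), 113 (B), 95 (H), 87 (A), …
Winners (3 units): D, C, B.
Clearing price = highest rejected bid = €95.

D, C, B; each pays €95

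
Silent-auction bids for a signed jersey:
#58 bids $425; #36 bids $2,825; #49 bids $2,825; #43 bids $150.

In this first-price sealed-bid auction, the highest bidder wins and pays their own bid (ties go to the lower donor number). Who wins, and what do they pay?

First-price sealed-bid auction: the highest bidder wins and pays their own bid.
Sorting bids: 2,825 (#36) > 2,825 (#49) > 425 (#58) > 150 (#43)
#36 and #49 tie at $2,825; tie-break gives it to #36.
First-price: #36 pays what they bid, $2,825.

#36 pays $2,825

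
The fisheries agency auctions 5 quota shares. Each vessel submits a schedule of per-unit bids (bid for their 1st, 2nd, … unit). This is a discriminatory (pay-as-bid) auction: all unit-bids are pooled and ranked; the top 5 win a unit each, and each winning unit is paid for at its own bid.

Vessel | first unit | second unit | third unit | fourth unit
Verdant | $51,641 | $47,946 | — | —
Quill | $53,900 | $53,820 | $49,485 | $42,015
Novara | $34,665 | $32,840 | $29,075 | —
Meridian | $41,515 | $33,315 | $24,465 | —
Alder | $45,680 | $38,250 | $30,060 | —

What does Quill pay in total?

Merging the schedules and taking the best 5: 53,900 (Quill-1), 53,820 (Quill-2), 51,641 (Verdant-1), 49,485 (Quill-3), 47,946 (Verdant-2)
Next rejected bid: $45,680 (not a price — pay-as-bid).
Quill's winning unit-bids: 53,900 + 53,820 + 49,485 = $157,205.

Quill pays $157,205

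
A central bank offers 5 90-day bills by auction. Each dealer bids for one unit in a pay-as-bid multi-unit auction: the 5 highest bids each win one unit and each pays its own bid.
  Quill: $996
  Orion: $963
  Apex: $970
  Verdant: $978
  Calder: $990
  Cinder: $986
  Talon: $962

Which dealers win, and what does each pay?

Quill $996, Calder $990, Cinder $986, Verdant $978, Apex $970

Sorting: 996 (Quill), 990 (Calder), 986 (Cinder), 978 (Verdant), 970 (Apex), 963 (Orion), 962 (Talon)
Winners (5 units): Quill, Calder, Cinder, Verdant, Apex.
Each winner pays its own bid: Quill $996, Calder $990, Cinder $986, Verdant $978, Apex $970.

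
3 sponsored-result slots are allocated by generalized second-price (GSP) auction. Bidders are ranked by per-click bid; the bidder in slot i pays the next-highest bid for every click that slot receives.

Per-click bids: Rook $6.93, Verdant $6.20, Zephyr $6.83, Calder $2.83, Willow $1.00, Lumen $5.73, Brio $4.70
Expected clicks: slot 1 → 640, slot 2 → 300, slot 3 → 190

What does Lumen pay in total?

Lumen pays $0.00

Ranked by bid: $6.93 (Rook) > $6.83 (Zephyr) > $6.20 (Verdant) > $5.73 (Lumen) > …
Lumen ranks below slot 3 → no slot, pays nothing.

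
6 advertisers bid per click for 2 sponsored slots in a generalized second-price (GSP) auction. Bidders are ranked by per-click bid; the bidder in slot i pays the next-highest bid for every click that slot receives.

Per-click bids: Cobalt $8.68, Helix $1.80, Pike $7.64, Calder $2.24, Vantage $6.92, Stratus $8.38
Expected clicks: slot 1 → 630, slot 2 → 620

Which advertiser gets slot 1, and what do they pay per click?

Sorting advertisers: $8.68 (Cobalt) > $8.38 (Stratus) > $7.64 (Pike) > …
Slot 1 goes to the first-ranked bidder, Cobalt, who pays the next bid down: $8.38/click.

Cobalt; $8.38 per click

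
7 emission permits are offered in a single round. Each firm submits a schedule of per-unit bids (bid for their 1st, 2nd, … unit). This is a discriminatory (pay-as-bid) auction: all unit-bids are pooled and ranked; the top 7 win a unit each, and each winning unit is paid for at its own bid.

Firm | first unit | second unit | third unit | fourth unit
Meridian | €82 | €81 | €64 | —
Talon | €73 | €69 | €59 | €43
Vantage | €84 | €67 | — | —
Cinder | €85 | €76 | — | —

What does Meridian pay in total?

Meridian pays €163

Merging the schedules and taking the best 7: 85 (Cinder-1), 84 (Vantage-1), 82 (Meridian-1), 81 (Meridian-2), 76 (Cinder-2), 73 (Talon-1), 69 (Talon-2)
Next rejected bid: €67 (not a price — pay-as-bid).
Meridian's winning unit-bids: 82 + 81 = €163.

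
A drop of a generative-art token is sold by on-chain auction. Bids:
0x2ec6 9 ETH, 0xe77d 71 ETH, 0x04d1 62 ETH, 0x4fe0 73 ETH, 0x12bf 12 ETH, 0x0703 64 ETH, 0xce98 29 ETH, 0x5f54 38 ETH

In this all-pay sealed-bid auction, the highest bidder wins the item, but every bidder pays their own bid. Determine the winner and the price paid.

0x4fe0 pays 73 ETH

Sorting bids: 73 (0x4fe0) > 71 (0xe77d) > 64 (0x0703) > 62 (0x04d1) > 38 (0x5f54) > 29 (0xce98) > …
0x4fe0 is highest and takes the item; every bidder forfeits their bid.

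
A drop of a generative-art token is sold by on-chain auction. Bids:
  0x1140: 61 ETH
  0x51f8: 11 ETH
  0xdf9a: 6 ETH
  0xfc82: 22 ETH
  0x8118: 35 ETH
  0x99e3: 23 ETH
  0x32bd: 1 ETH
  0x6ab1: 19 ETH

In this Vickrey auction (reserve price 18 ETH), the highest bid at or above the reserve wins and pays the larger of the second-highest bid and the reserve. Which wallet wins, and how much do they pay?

Vickrey auction (reserve price 18 ETH): the highest bid at or above the reserve wins and pays the larger of the second-highest bid and the reserve.
Bids ranked: 61 (0x1140) > 35 (0x8118) > 23 (0x99e3) > 22 (0xfc82) > 19 (0x6ab1) > 11 (0x51f8) > …
Highest eligible bid: 0x1140 at 61 ETH.
max(second-highest 35 ETH, reserve 18 ETH) = 35 ETH; the reserve does not bind.

0x1140 pays 35 ETH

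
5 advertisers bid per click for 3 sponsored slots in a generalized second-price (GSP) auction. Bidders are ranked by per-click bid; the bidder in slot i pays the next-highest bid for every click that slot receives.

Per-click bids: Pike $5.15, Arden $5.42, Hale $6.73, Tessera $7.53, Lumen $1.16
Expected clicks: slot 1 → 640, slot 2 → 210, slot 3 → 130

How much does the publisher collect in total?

Total revenue: $6114.90

Ranked by bid: $7.53 (Tessera) > $6.73 (Hale) > $5.42 (Arden) > $5.15 (Pike) > …
Slot 1: Tessera pays $6.73 × 640 = $4307.20
Slot 2: Hale pays $5.42 × 210 = $1138.20
Slot 3: Arden pays $5.15 × 130 = $669.50
Total = $6114.90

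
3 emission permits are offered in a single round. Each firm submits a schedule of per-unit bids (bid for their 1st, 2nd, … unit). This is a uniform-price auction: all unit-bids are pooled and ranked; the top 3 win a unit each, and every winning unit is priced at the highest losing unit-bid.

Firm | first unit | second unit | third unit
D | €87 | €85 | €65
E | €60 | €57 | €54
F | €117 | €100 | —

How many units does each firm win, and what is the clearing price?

D 1, F 2; clearing price €85

Pooled unit-bids ranked (top 3): 117 (F-1), 100 (F-2), 87 (D-1)
Highest rejected unit-bid = €85.
Allocation: D 1, F 2.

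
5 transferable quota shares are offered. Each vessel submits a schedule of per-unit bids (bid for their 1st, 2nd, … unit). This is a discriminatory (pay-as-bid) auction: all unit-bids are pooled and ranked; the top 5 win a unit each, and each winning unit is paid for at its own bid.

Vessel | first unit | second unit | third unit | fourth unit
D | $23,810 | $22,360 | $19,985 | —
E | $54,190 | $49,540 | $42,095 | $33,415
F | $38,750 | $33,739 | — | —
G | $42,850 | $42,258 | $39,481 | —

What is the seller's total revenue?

Total revenue: $230,933

Pooled unit-bids ranked (top 5): 54,190 (E-1), 49,540 (E-2), 42,850 (G-1), 42,258 (G-2), 42,095 (E-3)
Next rejected bid: $39,481 (not a price — pay-as-bid).
Each winning unit pays its own bid.
Revenue = 54,190 + 49,540 + 42,850 + 42,258 + 42,095 = $230,933.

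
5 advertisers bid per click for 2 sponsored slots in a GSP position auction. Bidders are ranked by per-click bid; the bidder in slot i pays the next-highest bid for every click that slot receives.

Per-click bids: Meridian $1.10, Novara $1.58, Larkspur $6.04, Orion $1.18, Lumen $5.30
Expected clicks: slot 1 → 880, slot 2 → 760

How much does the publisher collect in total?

Sorting advertisers: $6.04 (Larkspur) > $5.30 (Lumen) > $1.58 (Novara) > …
Slot 1: Larkspur pays $5.30 × 880 = $4664.00
Slot 2: Lumen pays $1.58 × 760 = $1200.80
Total = $5864.80

Total revenue: $5864.80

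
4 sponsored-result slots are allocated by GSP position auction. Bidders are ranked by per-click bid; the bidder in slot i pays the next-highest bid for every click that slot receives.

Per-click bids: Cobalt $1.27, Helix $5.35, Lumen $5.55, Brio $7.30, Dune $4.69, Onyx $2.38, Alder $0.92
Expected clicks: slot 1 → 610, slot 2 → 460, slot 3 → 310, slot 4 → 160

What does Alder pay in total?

Per-click bids in order: $7.30 (Brio) > $5.55 (Lumen) > $5.35 (Helix) > $4.69 (Dune) > $2.38 (Onyx) > …
Alder ranks below slot 4 → no slot, pays nothing.

Alder pays $0.00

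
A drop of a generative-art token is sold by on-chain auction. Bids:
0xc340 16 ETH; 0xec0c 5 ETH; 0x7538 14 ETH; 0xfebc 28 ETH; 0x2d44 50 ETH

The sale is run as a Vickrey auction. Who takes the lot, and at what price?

0x2d44 pays 28 ETH

Bids ranked: 50 (0x2d44) > 28 (0xfebc) > 16 (0xc340) > 14 (0x7538) > 5 (0xec0c)
0x2d44 is highest; pays the second-highest bid, 28 ETH.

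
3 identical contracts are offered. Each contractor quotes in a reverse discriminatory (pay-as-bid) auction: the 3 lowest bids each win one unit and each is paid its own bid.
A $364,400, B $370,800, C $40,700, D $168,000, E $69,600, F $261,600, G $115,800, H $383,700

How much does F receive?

F is paid $0

Ordering the bids: 40,700 (C), 69,600 (E), 115,800 (G), 168,000 (D), 261,600 (F), …
Winners (3 units): C, E, G.
F does not win → $0.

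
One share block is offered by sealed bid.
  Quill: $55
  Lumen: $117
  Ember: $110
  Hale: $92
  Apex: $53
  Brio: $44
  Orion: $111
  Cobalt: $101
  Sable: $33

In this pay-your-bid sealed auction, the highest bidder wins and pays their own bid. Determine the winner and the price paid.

Lumen pays $117

Rule: the highest bidder wins and pays their own bid.
Bids ranked: 117 (Lumen) > 111 (Orion) > 110 (Ember) > 101 (Cobalt) > 92 (Hale) > 55 (Quill) > …
First-price: Lumen pays what they bid, $117.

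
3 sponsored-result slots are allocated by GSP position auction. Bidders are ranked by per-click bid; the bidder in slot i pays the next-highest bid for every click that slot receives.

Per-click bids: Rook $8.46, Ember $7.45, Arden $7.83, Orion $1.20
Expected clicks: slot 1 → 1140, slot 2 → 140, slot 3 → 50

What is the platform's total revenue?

Per-click bids in order: $8.46 (Rook) > $7.83 (Arden) > $7.45 (Ember) > $1.20 (Orion)
Slot 1: Rook pays $7.83 × 1140 = $8926.20
Slot 2: Arden pays $7.45 × 140 = $1043.00
Slot 3: Ember pays $1.20 × 50 = $60.00
Total = $10029.20

Total revenue: $10029.20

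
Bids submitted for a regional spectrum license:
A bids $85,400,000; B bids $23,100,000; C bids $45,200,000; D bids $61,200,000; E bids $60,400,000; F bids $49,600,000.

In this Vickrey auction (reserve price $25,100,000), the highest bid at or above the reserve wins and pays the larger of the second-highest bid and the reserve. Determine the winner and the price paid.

A pays $61,200,000

Bids in order: 85,400,000 (A) > 61,200,000 (D) > 60,400,000 (E) > 49,600,000 (F) > 45,200,000 (C) > 23,100,000 (B)
Highest eligible bid: A at $85,400,000.
Second-highest bid $61,200,000 exceeds the reserve $25,100,000 → payment $61,200,000.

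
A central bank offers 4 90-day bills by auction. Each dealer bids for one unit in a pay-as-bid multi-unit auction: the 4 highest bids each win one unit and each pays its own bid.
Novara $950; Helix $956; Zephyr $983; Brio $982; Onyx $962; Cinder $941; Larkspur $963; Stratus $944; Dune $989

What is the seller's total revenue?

Total revenue: $3,917

Ordering the bids: 989 (Dune), 983 (Zephyr), 982 (Brio), 963 (Larkspur), 962 (Onyx), 956 (Helix), …
The 4 highest are Dune, Zephyr, Brio, Larkspur.
Total revenue = 989 + 983 + 982 + 963 = $3,917.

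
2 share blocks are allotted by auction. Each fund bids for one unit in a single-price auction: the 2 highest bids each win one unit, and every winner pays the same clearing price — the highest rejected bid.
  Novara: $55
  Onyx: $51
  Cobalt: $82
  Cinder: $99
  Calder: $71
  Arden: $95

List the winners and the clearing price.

Cinder, Arden; each pays $82

Bids ranked high→low: 99 (Cinder), 95 (Arden), 82 (Cobalt), 71 (Calder), …
Winners (2 units): Cinder, Arden.
First losing bid is Cobalt's $82, which sets the uniform price.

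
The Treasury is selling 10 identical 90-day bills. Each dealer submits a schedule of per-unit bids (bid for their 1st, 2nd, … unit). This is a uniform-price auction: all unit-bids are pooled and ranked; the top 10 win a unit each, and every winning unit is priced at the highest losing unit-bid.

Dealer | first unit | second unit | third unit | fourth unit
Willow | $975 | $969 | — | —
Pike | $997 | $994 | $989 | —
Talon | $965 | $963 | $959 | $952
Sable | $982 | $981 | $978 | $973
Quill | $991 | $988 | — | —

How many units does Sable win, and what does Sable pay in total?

Sable: 4 units, pays $3,876

Merging the schedules and taking the best 10: 997 (Pike-1), 994 (Pike-2), 991 (Quill-1), 989 (Pike-3), 988 (Quill-2), 982 (Sable-1), 981 (Sable-2), 978 (Sable-3), 975 (Willow-1), 973 (Sable-4)
The (k+1)-th unit-bid is $969.
Sable wins 4 unit(s) at $969 each.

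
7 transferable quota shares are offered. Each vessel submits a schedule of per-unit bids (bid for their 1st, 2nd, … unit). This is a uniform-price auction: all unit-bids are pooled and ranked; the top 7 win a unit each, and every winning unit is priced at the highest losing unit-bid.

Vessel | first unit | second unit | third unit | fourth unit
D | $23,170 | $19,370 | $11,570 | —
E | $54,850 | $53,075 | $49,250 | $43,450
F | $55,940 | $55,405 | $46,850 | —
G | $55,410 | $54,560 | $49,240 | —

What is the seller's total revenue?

Pooled unit-bids ranked (top 7): 55,940 (F-1), 55,410 (G-1), 55,405 (F-2), 54,850 (E-1), 54,560 (G-2), 53,075 (E-2), 49,250 (E-3)
First bid not allocated: $49,240.
Allocation: E 3, F 2, G 2. Every unit priced at $49,240.
Revenue = 7 × 49,240 = $344,680.

Total revenue: $344,680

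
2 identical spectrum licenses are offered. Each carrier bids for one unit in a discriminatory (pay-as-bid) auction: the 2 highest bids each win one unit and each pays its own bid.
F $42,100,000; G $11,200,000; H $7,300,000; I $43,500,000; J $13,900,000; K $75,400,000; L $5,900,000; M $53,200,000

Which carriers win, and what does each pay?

K $75,400,000, M $53,200,000

Ordering the bids: 75,400,000 (K), 53,200,000 (M), 43,500,000 (I), 42,100,000 (F), …
Top 2: K, M.
Each winner pays its own bid: K $75,400,000, M $53,200,000.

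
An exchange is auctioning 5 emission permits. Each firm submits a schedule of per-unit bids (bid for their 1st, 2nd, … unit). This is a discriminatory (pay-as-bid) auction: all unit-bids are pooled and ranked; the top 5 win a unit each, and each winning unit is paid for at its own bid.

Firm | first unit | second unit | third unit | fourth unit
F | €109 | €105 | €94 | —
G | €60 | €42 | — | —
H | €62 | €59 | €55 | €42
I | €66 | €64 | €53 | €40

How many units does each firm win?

Merging the schedules and taking the best 5: 109 (F-1), 105 (F-2), 94 (F-3), 66 (I-1), 64 (I-2)
Next rejected bid: €62 (not a price — pay-as-bid).
Allocation: F 3, I 2.

F 3, I 2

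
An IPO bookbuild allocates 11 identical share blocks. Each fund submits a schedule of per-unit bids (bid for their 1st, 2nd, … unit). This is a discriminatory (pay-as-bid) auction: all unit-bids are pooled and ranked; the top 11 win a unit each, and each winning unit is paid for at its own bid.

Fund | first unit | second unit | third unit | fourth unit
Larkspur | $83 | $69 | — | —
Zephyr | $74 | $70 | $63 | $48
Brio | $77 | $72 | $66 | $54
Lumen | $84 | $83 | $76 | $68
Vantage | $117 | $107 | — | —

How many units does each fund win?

Merging the schedules and taking the best 11: 117 (Vantage-1), 107 (Vantage-2), 84 (Lumen-1), 83 (Larkspur-1), 83 (Lumen-2), 77 (Brio-1), 76 (Lumen-3), 74 (Zephyr-1), 72 (Brio-2), 70 (Zephyr-2), 69 (Larkspur-2)
Next rejected bid: $68 (not a price — pay-as-bid).
Allocation: Brio 2, Larkspur 2, Lumen 3, Vantage 2, Zephyr 2.

Brio 2, Larkspur 2, Lumen 3, Vantage 2, Zephyr 2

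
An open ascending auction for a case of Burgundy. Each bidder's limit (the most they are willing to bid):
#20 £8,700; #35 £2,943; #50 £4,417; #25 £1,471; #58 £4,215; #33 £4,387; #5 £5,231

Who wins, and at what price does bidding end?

#20 wins at £5,231

Limits ranked: 8,700 (#20) > 5,231 (#5) > 4,417 (#50) > 4,387 (#33) > 4,215 (#58) > 2,943 (#35) > …
#5 is the last rival to drop out, at £5,231; #20 remains and wins at that price.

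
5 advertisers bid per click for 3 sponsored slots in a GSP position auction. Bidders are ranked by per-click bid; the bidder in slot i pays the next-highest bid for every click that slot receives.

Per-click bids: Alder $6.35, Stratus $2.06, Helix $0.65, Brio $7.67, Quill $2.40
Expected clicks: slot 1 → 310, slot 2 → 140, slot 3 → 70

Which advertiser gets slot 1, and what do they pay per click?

Brio; $6.35 per click

Ranked by bid: $7.67 (Brio) > $6.35 (Alder) > $2.40 (Quill) > $2.06 (Stratus) > …
Slot 1 goes to the first-ranked bidder, Brio, who pays the next bid down: $6.35/click.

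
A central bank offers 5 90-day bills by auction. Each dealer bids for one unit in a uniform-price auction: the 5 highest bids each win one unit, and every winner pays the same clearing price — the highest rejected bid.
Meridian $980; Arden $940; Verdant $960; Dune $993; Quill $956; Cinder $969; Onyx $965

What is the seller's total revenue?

Ordering the bids: 993 (Dune), 980 (Meridian), 969 (Cinder), 965 (Onyx), 960 (Verdant), 956 (Quill), 940 (Arden)
The 5 highest are Dune, Meridian, Cinder, Onyx, Verdant.
Highest unsuccessful bid: $956 → clearing price.
Total revenue = 5 × $956 = $4,780.

Total revenue: $4,780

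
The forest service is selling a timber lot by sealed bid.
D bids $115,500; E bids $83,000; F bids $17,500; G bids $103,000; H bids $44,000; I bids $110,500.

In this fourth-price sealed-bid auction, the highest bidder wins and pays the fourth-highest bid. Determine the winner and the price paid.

D pays $83,000

Bids in order: 115,500 (D) > 110,500 (I) > 103,000 (G) > 83,000 (E) > 44,000 (H) > 17,500 (F)
D is highest; pays the fourth-highest bid, $83,000.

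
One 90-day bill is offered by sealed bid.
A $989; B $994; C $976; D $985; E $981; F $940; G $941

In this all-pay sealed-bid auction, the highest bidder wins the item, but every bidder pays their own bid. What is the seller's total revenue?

Sorting bids: 994 (B) > 989 (A) > 985 (D) > 981 (E) > 976 (C) > 941 (G) > …
B wins with the top bid; all bids are sunk regardless.
Every bidder forfeits their bid regardless of winning.
Revenue = 989 + 994 + 976 + 985 + 981 + 940 + 941 = $6,806.

Total revenue: $6,806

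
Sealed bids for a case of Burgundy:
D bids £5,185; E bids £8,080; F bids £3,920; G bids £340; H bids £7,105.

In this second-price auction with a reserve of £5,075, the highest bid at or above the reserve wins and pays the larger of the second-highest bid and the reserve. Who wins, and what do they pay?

Bids ranked: 8,080 (E) > 7,105 (H) > 5,185 (D) > 3,920 (F) > 340 (G)
E has the top bid at or above the reserve (£8,080).
max(second-highest £7,105, reserve £5,075) = £7,105; the reserve does not bind.

E pays £7,105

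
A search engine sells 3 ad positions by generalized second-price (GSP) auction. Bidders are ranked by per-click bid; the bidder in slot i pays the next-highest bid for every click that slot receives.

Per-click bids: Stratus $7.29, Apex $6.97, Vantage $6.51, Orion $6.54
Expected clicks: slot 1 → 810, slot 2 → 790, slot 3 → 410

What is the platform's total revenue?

Sorting advertisers: $7.29 (Stratus) > $6.97 (Apex) > $6.54 (Orion) > $6.51 (Vantage)
Slot 1: Stratus pays $6.97 × 810 = $5645.70
Slot 2: Apex pays $6.54 × 790 = $5166.60
Slot 3: Orion pays $6.51 × 410 = $2669.10
Total = $13481.40

Total revenue: $13481.40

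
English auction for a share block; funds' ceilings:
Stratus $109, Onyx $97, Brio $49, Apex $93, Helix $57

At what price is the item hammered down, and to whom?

Limits in order: 109 (Stratus) > 97 (Onyx) > 93 (Apex) > 57 (Helix) > 49 (Brio)
Onyx is the last rival to drop out, at $97; Stratus remains and wins at that price.

Stratus wins at $97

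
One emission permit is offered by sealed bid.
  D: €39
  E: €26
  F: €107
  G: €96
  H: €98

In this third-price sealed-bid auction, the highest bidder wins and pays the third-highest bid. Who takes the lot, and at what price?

Bids in order: 107 (F) > 98 (H) > 96 (G) > 39 (D) > 26 (E)
F is highest; pays the third-highest bid, €96.

F pays €96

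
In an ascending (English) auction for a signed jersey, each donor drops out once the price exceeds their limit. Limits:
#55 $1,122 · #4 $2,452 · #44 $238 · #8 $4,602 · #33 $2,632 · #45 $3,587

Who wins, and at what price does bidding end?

Sorting limits: 4,602 (#8) > 3,587 (#45) > 2,632 (#33) > 2,452 (#4) > 1,122 (#55) > 238 (#44)
Once the price passes $3,587, only #8 is left; the hammer falls at #45's limit of $3,587.

#8 wins at $3,587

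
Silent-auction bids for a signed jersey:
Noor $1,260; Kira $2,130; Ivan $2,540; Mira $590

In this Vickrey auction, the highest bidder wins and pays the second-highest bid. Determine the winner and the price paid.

Ivan pays $2,130

Rule: the highest bidder wins and pays the second-highest bid.
Bids in order: 2,540 (Ivan) > 2,130 (Kira) > 1,260 (Noor) > 590 (Mira)
Second-price: Ivan pays Kira's bid of $2,130.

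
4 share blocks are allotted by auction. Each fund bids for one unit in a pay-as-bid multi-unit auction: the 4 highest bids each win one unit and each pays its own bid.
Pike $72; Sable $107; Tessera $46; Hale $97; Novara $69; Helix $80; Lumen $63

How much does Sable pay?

Bids ranked high→low: 107 (Sable), 97 (Hale), 80 (Helix), 72 (Pike), 69 (Novara), 63 (Lumen), …
The 4 highest are Sable, Hale, Helix, Pike.
Sable wins → own bid $107.

Sable pays $107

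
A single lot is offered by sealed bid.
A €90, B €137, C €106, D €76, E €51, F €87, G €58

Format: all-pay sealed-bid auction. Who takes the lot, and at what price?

Rule: the highest bidder wins the item, but every bidder pays their own bid.
Sorting bids: 137 (B) > 106 (C) > 90 (A) > 87 (F) > 76 (D) > 58 (G) > …
B is highest and takes the item; every bidder forfeits their bid.

B pays €137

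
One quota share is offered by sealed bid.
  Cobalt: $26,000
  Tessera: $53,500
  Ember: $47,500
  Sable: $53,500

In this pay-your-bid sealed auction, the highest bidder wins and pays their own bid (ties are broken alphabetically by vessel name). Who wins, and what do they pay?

Rule: the highest bidder wins and pays their own bid.
Bids in order: 53,500 (Sable) > 53,500 (Tessera) > 47,500 (Ember) > 26,000 (Cobalt)
Tie at $53,500 → Sable wins by tie-break.
Sable is highest → pays own bid, $53,500.

Sable pays $53,500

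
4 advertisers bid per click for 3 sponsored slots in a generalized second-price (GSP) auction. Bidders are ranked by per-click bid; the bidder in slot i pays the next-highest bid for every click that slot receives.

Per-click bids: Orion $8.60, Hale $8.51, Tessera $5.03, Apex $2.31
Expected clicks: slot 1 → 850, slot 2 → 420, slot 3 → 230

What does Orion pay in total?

Per-click bids in order: $8.60 (Orion) > $8.51 (Hale) > $5.03 (Tessera) > $2.31 (Apex)
Orion holds slot 1 → pays next bid $8.51 × 850 clicks = $7233.50.

Orion pays $7233.50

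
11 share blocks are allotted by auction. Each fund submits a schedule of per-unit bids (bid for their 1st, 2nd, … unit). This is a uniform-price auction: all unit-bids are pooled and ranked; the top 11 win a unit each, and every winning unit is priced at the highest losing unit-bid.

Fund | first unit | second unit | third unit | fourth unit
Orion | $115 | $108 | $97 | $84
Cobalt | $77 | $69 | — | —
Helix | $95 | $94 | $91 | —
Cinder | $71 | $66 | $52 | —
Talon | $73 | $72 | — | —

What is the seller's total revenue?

Total revenue: $759

Pooled unit-bids ranked (top 11): 115 (Orion-1), 108 (Orion-2), 97 (Orion-3), 95 (Helix-1), 94 (Helix-2), 91 (Helix-3), 84 (Orion-4), 77 (Cobalt-1), 73 (Talon-1), 72 (Talon-2), 71 (Cinder-1)
First bid not allocated: $69.
Allocation: Cinder 1, Cobalt 1, Helix 3, Orion 4, Talon 2. Every unit priced at $69.
Revenue = 11 × 69 = $759.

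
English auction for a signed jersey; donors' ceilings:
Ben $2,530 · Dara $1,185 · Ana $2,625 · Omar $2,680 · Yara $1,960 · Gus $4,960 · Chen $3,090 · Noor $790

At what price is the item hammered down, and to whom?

Gus wins at $3,090

Sorting limits: 4,960 (Gus) > 3,090 (Chen) > 2,680 (Omar) > 2,625 (Ana) > 2,530 (Ben) > 1,960 (Yara) > …
Chen is the last rival to drop out, at $3,090; Gus remains and wins at that price.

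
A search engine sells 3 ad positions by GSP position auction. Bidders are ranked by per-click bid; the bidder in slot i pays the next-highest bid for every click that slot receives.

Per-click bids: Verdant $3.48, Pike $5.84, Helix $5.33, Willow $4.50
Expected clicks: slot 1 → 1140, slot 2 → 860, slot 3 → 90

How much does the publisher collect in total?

Total revenue: $10259.40

Sorting advertisers: $5.84 (Pike) > $5.33 (Helix) > $4.50 (Willow) > $3.48 (Verdant)
Slot 1: Pike pays $5.33 × 1140 = $6076.20
Slot 2: Helix pays $4.50 × 860 = $3870.00
Slot 3: Willow pays $3.48 × 90 = $313.20
Total = $10259.40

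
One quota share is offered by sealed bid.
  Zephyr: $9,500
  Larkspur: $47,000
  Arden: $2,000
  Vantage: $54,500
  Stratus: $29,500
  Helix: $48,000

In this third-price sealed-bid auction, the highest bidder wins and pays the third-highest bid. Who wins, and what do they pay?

Vantage pays $47,000

Bids in order: 54,500 (Vantage) > 48,000 (Helix) > 47,000 (Larkspur) > 29,500 (Stratus) > 9,500 (Zephyr) > 2,000 (Arden)
Vantage wins; payment is bid #3 in the ranking = $47,000.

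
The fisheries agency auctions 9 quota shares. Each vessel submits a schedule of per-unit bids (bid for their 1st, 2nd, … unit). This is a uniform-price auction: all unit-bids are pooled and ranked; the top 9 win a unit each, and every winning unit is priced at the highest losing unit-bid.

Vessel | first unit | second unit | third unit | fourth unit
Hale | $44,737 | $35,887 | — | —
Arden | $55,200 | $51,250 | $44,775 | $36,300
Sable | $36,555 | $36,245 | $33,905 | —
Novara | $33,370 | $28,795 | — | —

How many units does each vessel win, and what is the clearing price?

Merging the schedules and taking the best 9: 55,200 (Arden-1), 51,250 (Arden-2), 44,775 (Arden-3), 44,737 (Hale-1), 36,555 (Sable-1), 36,300 (Arden-4), 36,245 (Sable-2), 35,887 (Hale-2), 33,905 (Sable-3)
First bid not allocated: $33,370.
Allocation: Arden 4, Hale 2, Sable 3.

Arden 4, Hale 2, Sable 3; clearing price $33,370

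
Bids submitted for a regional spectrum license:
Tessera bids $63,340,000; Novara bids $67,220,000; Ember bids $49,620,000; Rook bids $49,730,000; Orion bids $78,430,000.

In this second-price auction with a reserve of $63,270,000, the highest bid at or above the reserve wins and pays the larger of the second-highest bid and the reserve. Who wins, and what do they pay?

Bids ranked: 78,430,000 (Orion) > 67,220,000 (Novara) > 63,340,000 (Tessera) > 49,730,000 (Rook) > 49,620,000 (Ember)
Orion has the top bid at or above the reserve ($78,430,000).
max(second-highest $67,220,000, reserve $63,270,000) = $67,220,000; the reserve does not bind.

Orion pays $67,220,000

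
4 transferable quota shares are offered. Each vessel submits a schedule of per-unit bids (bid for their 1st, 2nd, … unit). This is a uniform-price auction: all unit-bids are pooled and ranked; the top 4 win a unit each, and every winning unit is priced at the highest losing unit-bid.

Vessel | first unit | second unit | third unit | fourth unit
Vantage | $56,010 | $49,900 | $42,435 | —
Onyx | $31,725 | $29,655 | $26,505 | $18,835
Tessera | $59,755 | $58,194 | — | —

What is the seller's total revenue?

Total revenue: $169,740

Pooled unit-bids ranked (top 4): 59,755 (Tessera-1), 58,194 (Tessera-2), 56,010 (Vantage-1), 49,900 (Vantage-2)
The (k+1)-th unit-bid is $42,435.
Allocation: Tessera 2, Vantage 2. Every unit priced at $42,435.
Revenue = 4 × 42,435 = $169,740.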